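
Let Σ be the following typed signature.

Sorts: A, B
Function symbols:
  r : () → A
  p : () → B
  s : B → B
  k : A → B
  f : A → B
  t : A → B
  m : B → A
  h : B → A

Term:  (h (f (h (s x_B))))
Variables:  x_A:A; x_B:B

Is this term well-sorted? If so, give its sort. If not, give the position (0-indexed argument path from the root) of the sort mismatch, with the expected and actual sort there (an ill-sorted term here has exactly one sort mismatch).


well-sorted; sort = A

        x_B : B
      (s x_B) : B
    (h (s x_B)) : A
  (f (h (s x_B))) : B
(h (f (h (s x_B)))) : A


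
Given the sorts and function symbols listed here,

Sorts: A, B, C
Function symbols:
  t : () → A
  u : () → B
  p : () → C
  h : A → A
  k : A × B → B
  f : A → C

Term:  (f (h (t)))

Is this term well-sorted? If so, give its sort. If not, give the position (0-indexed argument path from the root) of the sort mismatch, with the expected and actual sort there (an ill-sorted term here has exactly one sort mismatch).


    (t) : A
  (h (t)) : A
(f (h (t))) : C

well-sorted; sort = C


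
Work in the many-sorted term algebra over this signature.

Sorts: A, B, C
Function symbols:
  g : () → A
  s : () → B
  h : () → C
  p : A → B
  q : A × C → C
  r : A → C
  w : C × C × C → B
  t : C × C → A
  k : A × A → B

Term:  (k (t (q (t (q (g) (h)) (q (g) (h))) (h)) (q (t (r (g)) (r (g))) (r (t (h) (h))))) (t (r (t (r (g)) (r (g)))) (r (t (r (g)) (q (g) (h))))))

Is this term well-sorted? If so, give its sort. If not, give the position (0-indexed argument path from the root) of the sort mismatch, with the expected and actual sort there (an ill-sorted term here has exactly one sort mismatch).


well-sorted; sort = B

          (g) : A
          (h) : C
        (q (g) (h)) : C
          (g) : A
          (h) : C
        (q (g) (h)) : C
      (t (q (g) (h)) (q (g) (h))) : A
      (h) : C
    (q (t (q (g) (h)) (q (g) (h))) (h)) : C
          (g) : A
        (r (g)) : C
          (g) : A
        (r (g)) : C
      (t (r (g)) (r (g))) : A
          (h) : C
          (h) : C
        (t (h) (h)) : A
      (r (t (h) (h))) : C
    (q (t (r (g)) (r (g))) (r (t (h) (h)))) : C
  (t (q (t (q (g) (h)) (q (g) (h))) (h)) (q (t (r (g)) (r (g))) (r (t (h) (h))))) : A
          (g) : A
        (r (g)) : C
          (g) : A
        (r (g)) : C
      (t (r (g)) (r (g))) : A
    (r (t (r (g)) (r (g)))) : C
          (g) : A
        (r (g)) : C
          (g) : A
          (h) : C
        (q (g) (h)) : C
      (t (r (g)) (q (g) (h))) : A
    (r (t (r (g)) (q (g) (h)))) : C
  (t (r (t (r (g)) (r (g)))) (r (t (r (g)) (q (g) (h))))) : A
(k (t (q (t (q (g) (h)) (q (g) (h))) (h)) (q (t (r (g)) (r (g))) (r (t (h) (h))))) (t (r (t (r (g)) (r (g)))) (r (t (r (g)) (q (g) (h)))))) : B


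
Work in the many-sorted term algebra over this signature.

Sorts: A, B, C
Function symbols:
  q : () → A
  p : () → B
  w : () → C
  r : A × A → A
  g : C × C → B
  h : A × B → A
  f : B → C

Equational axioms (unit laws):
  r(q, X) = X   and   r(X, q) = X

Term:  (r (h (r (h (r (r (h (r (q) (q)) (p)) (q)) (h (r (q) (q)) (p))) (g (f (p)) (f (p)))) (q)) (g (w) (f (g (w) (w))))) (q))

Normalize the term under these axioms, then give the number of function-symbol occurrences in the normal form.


size = 20

1. (r (h (r (h (r (r (h (r (q) (q)) (p)) (q)) (h (r (q) (q)) (p))) (g (f (p)) (f (p)))) (q)) (g (w) (f (g (w) (w))))) (q))  →  (h (r (h (r (r (h (r (q) (q)) (p)) (q)) (h (r (q) (q)) (p))) (g (f (p)) (f (p)))) (q)) (g (w) (f (g (w) (w)))))
2. (h (r (h (r (r (h (r (q) (q)) (p)) (q)) (h (r (q) (q)) (p))) (g (f (p)) (f (p)))) (q)) (g (w) (f (g (w) (w)))))  →  (h (h (r (r (h (r (q) (q)) (p)) (q)) (h (r (q) (q)) (p))) (g (f (p)) (f (p)))) (g (w) (f (g (w) (w)))))
3. (h (h (r (r (h (r (q) (q)) (p)) (q)) (h (r (q) (q)) (p))) (g (f (p)) (f (p)))) (g (w) (f (g (w) (w)))))  →  (h (h (r (h (r (q) (q)) (p)) (h (r (q) (q)) (p))) (g (f (p)) (f (p)))) (g (w) (f (g (w) (w)))))
4. (h (h (r (h (r (q) (q)) (p)) (h (r (q) (q)) (p))) (g (f (p)) (f (p)))) (g (w) (f (g (w) (w)))))  →  (h (h (r (h (q) (p)) (h (r (q) (q)) (p))) (g (f (p)) (f (p)))) (g (w) (f (g (w) (w)))))
5. (h (h (r (h (q) (p)) (h (r (q) (q)) (p))) (g (f (p)) (f (p)))) (g (w) (f (g (w) (w)))))  →  (h (h (r (h (q) (p)) (h (q) (p))) (g (f (p)) (f (p)))) (g (w) (f (g (w) (w)))))
normal form: (h (h (r (h (q) (p)) (h (q) (p))) (g (f (p)) (f (p)))) (g (w) (f (g (w) (w)))))


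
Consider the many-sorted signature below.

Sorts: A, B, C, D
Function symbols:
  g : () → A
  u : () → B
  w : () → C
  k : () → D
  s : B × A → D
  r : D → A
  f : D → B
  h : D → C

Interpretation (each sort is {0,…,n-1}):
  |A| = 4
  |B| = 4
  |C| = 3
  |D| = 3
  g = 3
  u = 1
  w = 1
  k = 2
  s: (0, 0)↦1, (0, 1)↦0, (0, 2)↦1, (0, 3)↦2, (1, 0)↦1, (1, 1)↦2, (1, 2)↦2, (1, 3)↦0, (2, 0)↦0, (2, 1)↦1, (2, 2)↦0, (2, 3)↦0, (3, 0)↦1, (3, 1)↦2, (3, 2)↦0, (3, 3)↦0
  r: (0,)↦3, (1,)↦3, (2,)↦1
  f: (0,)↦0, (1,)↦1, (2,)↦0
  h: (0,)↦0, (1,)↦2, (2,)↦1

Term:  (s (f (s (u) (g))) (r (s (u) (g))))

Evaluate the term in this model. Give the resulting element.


  u = 1
  g = 3
  (s (u) (g)) = s(1, 3) = 0
  (f (s (u) (g))) = f(0,) = 0
  u = 1
  g = 3
  (s (u) (g)) = s(1, 3) = 0
  (r (s (u) (g))) = r(0,) = 3
  (s (f (s (u) (g))) (r (s (u) (g)))) = s(0, 3) = 2

value = 2


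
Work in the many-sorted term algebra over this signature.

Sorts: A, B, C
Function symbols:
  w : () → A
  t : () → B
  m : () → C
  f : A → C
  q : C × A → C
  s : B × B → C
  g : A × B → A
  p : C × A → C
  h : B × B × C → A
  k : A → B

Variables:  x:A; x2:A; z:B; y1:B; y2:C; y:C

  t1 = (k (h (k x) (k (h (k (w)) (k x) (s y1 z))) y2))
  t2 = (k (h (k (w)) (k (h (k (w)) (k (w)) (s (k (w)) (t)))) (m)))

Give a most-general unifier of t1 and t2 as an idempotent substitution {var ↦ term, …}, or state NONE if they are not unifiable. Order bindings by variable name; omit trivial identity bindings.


{x ↦ (w), y1 ↦ (k (w)), y2 ↦ (m), z ↦ (t)}


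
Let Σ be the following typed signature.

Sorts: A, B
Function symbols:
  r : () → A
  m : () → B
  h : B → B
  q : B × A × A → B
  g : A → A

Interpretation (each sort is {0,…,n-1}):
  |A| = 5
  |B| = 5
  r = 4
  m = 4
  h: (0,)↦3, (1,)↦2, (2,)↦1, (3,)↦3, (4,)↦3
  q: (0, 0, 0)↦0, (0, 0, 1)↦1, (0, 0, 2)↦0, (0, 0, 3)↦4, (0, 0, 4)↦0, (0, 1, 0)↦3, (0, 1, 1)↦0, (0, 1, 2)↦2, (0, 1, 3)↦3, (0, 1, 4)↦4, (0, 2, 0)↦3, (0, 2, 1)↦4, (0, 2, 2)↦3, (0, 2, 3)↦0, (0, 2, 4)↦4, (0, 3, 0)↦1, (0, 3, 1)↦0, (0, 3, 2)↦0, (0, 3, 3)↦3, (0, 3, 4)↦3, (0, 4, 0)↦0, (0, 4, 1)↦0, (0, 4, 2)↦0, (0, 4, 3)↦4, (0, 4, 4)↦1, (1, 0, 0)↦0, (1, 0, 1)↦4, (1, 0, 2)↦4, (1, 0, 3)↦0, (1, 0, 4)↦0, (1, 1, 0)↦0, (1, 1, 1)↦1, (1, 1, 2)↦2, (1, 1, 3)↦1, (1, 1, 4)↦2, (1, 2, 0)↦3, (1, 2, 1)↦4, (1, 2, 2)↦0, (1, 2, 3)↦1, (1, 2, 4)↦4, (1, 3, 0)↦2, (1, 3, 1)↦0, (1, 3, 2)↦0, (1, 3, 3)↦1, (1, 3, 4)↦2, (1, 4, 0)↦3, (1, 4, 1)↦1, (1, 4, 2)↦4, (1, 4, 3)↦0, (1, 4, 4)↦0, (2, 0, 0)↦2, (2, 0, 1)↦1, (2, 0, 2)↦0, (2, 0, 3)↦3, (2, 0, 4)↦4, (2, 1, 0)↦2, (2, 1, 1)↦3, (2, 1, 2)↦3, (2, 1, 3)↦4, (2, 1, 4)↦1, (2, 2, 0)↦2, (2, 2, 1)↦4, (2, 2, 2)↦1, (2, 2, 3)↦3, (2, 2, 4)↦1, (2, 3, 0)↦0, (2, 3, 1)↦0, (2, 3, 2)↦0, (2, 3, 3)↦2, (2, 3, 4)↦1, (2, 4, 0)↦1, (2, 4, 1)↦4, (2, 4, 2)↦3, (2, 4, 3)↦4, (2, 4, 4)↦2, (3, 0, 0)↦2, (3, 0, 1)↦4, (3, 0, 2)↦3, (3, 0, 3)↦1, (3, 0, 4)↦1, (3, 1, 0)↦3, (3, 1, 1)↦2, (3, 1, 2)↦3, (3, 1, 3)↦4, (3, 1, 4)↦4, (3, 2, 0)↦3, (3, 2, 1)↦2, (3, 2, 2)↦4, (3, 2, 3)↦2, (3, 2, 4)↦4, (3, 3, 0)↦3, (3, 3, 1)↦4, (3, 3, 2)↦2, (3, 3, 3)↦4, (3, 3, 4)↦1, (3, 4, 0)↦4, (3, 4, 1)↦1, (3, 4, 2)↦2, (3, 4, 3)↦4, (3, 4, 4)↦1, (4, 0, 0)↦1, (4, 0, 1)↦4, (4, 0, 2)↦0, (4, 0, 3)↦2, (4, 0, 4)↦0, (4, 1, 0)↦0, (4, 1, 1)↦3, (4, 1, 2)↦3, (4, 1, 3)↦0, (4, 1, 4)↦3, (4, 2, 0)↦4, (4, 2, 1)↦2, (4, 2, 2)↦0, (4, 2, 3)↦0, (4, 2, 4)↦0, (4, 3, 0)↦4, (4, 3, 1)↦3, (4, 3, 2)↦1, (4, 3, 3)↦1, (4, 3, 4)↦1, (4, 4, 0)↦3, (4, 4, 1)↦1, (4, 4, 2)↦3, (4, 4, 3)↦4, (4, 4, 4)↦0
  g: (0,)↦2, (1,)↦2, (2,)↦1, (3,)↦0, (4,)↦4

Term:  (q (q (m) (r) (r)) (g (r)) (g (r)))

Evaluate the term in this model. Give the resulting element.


value = 1

  m = 4
  r = 4
  r = 4
  (q (m) (r) (r)) = q(4, 4, 4) = 0
  r = 4
  (g (r)) = g(4,) = 4
  r = 4
  (g (r)) = g(4,) = 4
  (q (q (m) (r) (r)) (g (r)) (g (r))) = q(0, 4, 4) = 1


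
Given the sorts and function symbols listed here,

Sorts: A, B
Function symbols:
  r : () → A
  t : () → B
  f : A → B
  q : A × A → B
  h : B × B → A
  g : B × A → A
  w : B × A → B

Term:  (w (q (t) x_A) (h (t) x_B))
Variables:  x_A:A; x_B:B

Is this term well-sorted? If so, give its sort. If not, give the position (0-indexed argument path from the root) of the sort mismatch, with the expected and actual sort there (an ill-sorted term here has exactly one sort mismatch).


ill-sorted at position [0, 0]: expected A, got B

    (t) : B
    x_A : A
  (q (t) x_A) : ✗ arg 0 at [0, 0] has sort B, expected A
    (t) : B
    x_B : B
  (h (t) x_B) : A


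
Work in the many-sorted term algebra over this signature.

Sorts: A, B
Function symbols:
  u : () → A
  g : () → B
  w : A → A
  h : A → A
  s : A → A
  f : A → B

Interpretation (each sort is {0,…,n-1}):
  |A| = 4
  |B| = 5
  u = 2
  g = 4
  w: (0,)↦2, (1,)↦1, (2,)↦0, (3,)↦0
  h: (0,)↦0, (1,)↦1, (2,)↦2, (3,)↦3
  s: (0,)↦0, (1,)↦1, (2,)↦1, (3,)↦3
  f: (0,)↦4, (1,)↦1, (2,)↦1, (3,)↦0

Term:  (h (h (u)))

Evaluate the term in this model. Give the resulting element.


  u = 2
  (h (u)) = h(2,) = 2
  (h (h (u))) = h(2,) = 2

value = 2


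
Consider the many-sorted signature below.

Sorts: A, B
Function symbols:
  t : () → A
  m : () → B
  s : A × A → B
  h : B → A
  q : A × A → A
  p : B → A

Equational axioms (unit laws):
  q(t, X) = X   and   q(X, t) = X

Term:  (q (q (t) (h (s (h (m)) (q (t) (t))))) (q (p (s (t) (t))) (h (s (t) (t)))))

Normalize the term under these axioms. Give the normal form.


1. (q (q (t) (h (s (h (m)) (q (t) (t))))) (q (p (s (t) (t))) (h (s (t) (t)))))  →  (q (h (s (h (m)) (q (t) (t)))) (q (p (s (t) (t))) (h (s (t) (t)))))
2. (q (h (s (h (m)) (q (t) (t)))) (q (p (s (t) (t))) (h (s (t) (t)))))  →  (q (h (s (h (m)) (t))) (q (p (s (t) (t))) (h (s (t) (t)))))

normal form = (q (h (s (h (m)) (t))) (q (p (s (t) (t))) (h (s (t) (t)))))


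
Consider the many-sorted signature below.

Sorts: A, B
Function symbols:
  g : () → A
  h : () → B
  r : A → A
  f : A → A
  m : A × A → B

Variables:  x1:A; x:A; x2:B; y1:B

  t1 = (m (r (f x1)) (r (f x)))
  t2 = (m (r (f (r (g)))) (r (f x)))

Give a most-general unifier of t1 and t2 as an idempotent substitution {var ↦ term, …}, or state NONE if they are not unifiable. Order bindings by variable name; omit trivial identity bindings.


{x1 ↦ (r (g))}


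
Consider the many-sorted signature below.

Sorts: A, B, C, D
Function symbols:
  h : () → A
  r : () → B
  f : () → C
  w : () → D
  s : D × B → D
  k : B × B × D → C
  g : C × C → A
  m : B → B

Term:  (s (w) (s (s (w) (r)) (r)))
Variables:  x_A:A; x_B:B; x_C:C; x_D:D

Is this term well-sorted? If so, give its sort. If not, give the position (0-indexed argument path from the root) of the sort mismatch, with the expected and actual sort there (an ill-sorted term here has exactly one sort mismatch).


  (w) : D
      (w) : D
      (r) : B
    (s (w) (r)) : D
    (r) : B
  (s (s (w) (r)) (r)) : D
(s (w) (s (s (w) (r)) (r))) : ✗ arg 1 at [1] has sort D, expected B

ill-sorted at position [1]: expected B, got D


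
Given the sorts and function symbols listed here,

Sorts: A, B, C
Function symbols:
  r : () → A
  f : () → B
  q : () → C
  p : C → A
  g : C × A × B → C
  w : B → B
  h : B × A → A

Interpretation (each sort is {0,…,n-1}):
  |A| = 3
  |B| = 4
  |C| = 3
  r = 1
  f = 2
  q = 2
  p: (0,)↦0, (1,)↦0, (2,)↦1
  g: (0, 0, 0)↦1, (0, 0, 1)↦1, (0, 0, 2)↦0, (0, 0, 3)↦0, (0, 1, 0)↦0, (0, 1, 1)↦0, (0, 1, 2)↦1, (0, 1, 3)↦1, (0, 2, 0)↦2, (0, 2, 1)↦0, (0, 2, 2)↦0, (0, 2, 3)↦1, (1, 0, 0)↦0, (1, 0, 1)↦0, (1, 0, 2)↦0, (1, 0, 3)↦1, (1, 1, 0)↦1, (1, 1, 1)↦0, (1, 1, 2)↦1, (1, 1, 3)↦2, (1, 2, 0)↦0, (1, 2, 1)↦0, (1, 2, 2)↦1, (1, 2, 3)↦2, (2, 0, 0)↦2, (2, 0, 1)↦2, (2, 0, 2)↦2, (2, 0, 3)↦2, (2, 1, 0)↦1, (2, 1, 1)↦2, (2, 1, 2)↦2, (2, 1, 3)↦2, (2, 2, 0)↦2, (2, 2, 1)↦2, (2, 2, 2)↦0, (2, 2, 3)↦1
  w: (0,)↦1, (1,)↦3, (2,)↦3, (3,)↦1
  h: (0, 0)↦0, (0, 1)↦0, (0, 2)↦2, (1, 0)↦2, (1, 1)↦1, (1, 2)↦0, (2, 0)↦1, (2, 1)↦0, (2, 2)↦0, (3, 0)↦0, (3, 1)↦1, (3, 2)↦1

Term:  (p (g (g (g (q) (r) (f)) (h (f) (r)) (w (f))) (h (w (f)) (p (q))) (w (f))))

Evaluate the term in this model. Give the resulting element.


value = 1

  q = 2
  r = 1
  f = 2
  (g (q) (r) (f)) = g(2, 1, 2) = 2
  f = 2
  r = 1
  (h (f) (r)) = h(2, 1) = 0
  f = 2
  (w (f)) = w(2,) = 3
  (g (g (q) (r) (f)) (h (f) (r)) (w (f))) = g(2, 0, 3) = 2
  f = 2
  (w (f)) = w(2,) = 3
  q = 2
  (p (q)) = p(2,) = 1
  (h (w (f)) (p (q))) = h(3, 1) = 1
  f = 2
  (w (f)) = w(2,) = 3
  (g (g (g (q) (r) (f)) (h (f) (r)) (w (f))) (h (w (f)) (p (q))) (w (f))) = g(2, 1, 3) = 2
  (p (g (g (g (q) (r) (f)) (h (f) (r)) (w (f))) (h (w (f)) (p (q))) (w (f)))) = p(2,) = 1


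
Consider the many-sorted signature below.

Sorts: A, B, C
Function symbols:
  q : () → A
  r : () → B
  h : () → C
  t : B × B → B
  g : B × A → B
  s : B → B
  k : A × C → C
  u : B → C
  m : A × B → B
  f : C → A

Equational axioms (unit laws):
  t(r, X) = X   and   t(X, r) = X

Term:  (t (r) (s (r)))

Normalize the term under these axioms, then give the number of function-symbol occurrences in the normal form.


1. (t (r) (s (r)))  →  (s (r))
normal form: (s (r))

size = 2


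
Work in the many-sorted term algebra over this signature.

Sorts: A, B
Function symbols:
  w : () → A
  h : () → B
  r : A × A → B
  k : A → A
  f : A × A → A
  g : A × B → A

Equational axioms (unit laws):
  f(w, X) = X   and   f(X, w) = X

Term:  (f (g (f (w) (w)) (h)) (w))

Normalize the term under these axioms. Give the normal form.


1. (f (g (f (w) (w)) (h)) (w))  →  (g (f (w) (w)) (h))
2. (g (f (w) (w)) (h))  →  (g (w) (h))

normal form = (g (w) (h))


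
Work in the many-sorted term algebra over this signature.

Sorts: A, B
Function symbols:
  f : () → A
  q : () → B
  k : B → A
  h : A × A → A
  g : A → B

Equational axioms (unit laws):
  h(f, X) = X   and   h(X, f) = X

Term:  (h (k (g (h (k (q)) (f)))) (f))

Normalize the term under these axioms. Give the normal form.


normal form = (k (g (k (q))))

1. (h (k (g (h (k (q)) (f)))) (f))  →  (k (g (h (k (q)) (f))))
2. (k (g (h (k (q)) (f))))  →  (k (g (k (q))))


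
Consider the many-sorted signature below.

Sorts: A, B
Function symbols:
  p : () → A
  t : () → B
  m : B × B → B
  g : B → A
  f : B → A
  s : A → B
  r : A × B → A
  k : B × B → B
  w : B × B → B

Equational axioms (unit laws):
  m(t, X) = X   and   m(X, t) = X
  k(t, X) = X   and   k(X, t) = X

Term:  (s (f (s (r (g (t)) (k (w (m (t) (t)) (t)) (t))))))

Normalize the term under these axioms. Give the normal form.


normal form = (s (f (s (r (g (t)) (w (t) (t))))))

1. (s (f (s (r (g (t)) (k (w (m (t) (t)) (t)) (t))))))  →  (s (f (s (r (g (t)) (w (m (t) (t)) (t))))))
2. (s (f (s (r (g (t)) (w (m (t) (t)) (t))))))  →  (s (f (s (r (g (t)) (w (t) (t))))))


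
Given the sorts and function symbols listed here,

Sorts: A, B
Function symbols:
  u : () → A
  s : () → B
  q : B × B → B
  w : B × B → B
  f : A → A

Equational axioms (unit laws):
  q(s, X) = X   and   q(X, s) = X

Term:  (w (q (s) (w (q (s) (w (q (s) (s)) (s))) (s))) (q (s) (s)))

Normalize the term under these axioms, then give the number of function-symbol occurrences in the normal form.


size = 7

1. (w (q (s) (w (q (s) (w (q (s) (s)) (s))) (s))) (q (s) (s)))  →  (w (w (q (s) (w (q (s) (s)) (s))) (s)) (q (s) (s)))
2. (w (w (q (s) (w (q (s) (s)) (s))) (s)) (q (s) (s)))  →  (w (w (w (q (s) (s)) (s)) (s)) (q (s) (s)))
3. (w (w (w (q (s) (s)) (s)) (s)) (q (s) (s)))  →  (w (w (w (s) (s)) (s)) (q (s) (s)))
4. (w (w (w (s) (s)) (s)) (q (s) (s)))  →  (w (w (w (s) (s)) (s)) (s))
normal form: (w (w (w (s) (s)) (s)) (s))


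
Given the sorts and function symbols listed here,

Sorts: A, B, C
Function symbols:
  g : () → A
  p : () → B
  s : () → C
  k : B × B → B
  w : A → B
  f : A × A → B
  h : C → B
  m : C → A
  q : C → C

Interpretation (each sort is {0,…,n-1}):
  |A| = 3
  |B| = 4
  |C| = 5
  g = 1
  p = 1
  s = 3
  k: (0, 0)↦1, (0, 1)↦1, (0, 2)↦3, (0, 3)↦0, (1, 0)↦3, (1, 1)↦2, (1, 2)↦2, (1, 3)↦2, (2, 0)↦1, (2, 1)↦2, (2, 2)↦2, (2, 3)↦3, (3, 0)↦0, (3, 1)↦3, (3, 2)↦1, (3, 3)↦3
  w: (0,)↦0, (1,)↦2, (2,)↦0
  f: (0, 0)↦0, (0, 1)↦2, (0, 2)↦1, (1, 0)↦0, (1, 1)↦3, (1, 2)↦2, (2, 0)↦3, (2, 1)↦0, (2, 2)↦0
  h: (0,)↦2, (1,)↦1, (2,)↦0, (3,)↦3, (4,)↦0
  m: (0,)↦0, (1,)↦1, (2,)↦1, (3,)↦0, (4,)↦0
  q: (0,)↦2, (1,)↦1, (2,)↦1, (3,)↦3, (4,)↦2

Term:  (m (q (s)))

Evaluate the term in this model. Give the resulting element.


value = 0

  s = 3
  (q (s)) = q(3,) = 3
  (m (q (s))) = m(3,) = 0


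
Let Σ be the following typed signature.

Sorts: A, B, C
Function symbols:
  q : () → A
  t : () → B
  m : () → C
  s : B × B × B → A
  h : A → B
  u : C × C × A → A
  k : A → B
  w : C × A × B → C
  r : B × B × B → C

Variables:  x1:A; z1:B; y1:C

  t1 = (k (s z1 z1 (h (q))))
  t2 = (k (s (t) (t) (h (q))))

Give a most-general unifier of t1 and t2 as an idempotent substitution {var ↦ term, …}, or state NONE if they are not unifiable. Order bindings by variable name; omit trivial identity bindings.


{z1 ↦ (t)}


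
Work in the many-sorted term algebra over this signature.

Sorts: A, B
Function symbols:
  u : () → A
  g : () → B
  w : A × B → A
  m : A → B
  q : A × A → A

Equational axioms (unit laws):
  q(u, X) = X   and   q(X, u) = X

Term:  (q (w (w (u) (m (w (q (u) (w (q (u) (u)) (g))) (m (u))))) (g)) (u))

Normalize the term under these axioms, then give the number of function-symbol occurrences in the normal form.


1. (q (w (w (u) (m (w (q (u) (w (q (u) (u)) (g))) (m (u))))) (g)) (u))  →  (w (w (u) (m (w (q (u) (w (q (u) (u)) (g))) (m (u))))) (g))
2. (w (w (u) (m (w (q (u) (w (q (u) (u)) (g))) (m (u))))) (g))  →  (w (w (u) (m (w (w (q (u) (u)) (g)) (m (u))))) (g))
3. (w (w (u) (m (w (w (q (u) (u)) (g)) (m (u))))) (g))  →  (w (w (u) (m (w (w (u) (g)) (m (u))))) (g))
normal form: (w (w (u) (m (w (w (u) (g)) (m (u))))) (g))

size = 11


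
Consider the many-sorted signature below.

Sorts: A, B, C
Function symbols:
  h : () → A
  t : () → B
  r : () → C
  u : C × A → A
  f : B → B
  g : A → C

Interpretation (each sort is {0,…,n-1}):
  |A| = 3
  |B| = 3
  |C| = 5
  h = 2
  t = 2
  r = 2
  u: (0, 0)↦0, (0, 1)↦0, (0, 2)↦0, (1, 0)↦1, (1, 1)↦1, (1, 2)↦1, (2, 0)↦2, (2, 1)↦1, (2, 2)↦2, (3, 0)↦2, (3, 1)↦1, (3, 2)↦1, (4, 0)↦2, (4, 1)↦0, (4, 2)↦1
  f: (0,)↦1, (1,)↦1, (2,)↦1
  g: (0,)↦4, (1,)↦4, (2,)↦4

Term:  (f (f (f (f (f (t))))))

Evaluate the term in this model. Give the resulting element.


value = 1

  t = 2
  (f (t)) = f(2,) = 1
  (f (f (t))) = f(1,) = 1
  (f (f (f (t)))) = f(1,) = 1
  (f (f (f (f (t))))) = f(1,) = 1
  (f (f (f (f (f (t)))))) = f(1,) = 1


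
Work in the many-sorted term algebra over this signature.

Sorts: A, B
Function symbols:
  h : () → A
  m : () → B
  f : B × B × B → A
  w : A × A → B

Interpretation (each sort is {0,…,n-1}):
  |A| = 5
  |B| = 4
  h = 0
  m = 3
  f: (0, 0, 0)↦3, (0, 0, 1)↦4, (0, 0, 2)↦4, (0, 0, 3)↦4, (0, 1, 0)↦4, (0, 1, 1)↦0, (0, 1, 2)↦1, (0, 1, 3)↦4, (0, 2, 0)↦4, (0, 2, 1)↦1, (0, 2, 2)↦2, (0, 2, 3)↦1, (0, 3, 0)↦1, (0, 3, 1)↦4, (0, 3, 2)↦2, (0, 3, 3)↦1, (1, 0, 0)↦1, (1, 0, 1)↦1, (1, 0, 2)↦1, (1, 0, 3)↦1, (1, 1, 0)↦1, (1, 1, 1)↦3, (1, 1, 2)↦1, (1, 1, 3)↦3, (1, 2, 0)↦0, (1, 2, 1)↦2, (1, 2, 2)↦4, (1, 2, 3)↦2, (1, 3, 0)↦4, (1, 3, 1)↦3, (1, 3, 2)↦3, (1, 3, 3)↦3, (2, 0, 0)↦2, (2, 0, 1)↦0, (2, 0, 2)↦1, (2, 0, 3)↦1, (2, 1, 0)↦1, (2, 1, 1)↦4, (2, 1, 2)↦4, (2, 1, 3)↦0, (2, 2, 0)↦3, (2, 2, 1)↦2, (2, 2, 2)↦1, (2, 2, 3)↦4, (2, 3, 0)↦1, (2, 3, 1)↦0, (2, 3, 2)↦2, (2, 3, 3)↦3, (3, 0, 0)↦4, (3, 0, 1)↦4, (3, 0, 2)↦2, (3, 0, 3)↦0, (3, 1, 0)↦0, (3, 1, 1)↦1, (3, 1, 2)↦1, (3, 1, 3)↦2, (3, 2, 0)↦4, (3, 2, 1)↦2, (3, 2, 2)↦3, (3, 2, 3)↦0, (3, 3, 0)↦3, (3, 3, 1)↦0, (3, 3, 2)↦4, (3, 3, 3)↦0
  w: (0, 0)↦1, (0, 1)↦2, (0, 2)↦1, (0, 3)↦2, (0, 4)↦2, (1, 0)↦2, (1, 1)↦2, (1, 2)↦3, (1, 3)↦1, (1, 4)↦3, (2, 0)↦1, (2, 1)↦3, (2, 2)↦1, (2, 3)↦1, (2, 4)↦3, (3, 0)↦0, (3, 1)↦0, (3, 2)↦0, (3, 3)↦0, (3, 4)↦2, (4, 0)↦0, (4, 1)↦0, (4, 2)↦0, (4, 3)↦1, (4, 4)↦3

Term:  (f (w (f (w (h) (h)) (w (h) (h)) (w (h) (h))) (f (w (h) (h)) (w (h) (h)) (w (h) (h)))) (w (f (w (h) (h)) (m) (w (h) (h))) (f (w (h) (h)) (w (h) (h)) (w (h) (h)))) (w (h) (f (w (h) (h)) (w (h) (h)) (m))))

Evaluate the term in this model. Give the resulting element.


  h = 0
  h = 0
  (w (h) (h)) = w(0, 0) = 1
  h = 0
  h = 0
  (w (h) (h)) = w(0, 0) = 1
  h = 0
  h = 0
  (w (h) (h)) = w(0, 0) = 1
  (f (w (h) (h)) (w (h) (h)) (w (h) (h))) = f(1, 1, 1) = 3
  h = 0
  h = 0
  (w (h) (h)) = w(0, 0) = 1
  h = 0
  h = 0
  (w (h) (h)) = w(0, 0) = 1
  h = 0
  h = 0
  (w (h) (h)) = w(0, 0) = 1
  (f (w (h) (h)) (w (h) (h)) (w (h) (h))) = f(1, 1, 1) = 3
  (w (f (w (h) (h)) (w (h) (h)) (w (h) (h))) (f (w (h) (h)) (w (h) (h)) (w (h) (h)))) = w(3, 3) = 0
  h = 0
  h = 0
  (w (h) (h)) = w(0, 0) = 1
  m = 3
  h = 0
  h = 0
  (w (h) (h)) = w(0, 0) = 1
  (f (w (h) (h)) (m) (w (h) (h))) = f(1, 3, 1) = 3
  h = 0
  h = 0
  (w (h) (h)) = w(0, 0) = 1
  h = 0
  h = 0
  (w (h) (h)) = w(0, 0) = 1
  h = 0
  h = 0
  (w (h) (h)) = w(0, 0) = 1
  (f (w (h) (h)) (w (h) (h)) (w (h) (h))) = f(1, 1, 1) = 3
  (w (f (w (h) (h)) (m) (w (h) (h))) (f (w (h) (h)) (w (h) (h)) (w (h) (h)))) = w(3, 3) = 0
  h = 0
  h = 0
  h = 0
  (w (h) (h)) = w(0, 0) = 1
  h = 0
  h = 0
  (w (h) (h)) = w(0, 0) = 1
  m = 3
  (f (w (h) (h)) (w (h) (h)) (m)) = f(1, 1, 3) = 3
  (w (h) (f (w (h) (h)) (w (h) (h)) (m))) = w(0, 3) = 2
  (f (w (f (w (h) (h)) (w (h) (h)) (w (h) (h))) (f (w (h) (h)) (w (h) (h)) (w (h) (h)))) (w (f (w (h) (h)) (m) (w (h) (h))) (f (w (h) (h)) (w (h) (h)) (w (h) (h)))) (w (h) (f (w (h) (h)) (w (h) (h)) (m)))) = f(0, 0, 2) = 4

value = 4


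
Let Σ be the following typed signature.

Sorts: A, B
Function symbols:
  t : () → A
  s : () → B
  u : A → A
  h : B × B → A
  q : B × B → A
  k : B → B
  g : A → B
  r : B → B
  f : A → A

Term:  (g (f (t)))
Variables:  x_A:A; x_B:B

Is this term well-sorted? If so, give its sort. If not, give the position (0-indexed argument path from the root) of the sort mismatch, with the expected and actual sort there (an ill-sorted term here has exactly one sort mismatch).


    (t) : A
  (f (t)) : A
(g (f (t))) : B

well-sorted; sort = B


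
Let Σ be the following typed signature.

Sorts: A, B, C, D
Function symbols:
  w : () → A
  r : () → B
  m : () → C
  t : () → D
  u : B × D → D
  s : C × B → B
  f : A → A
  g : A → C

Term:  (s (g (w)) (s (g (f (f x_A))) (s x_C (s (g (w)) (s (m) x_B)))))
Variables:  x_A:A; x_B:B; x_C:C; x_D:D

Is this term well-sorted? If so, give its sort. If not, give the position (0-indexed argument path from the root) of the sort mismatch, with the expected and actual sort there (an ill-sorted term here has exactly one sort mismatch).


    (w) : A
  (g (w)) : C
          x_A : A
        (f x_A) : A
      (f (f x_A)) : A
    (g (f (f x_A))) : C
      x_C : C
          (w) : A
        (g (w)) : C
          (m) : C
          x_B : B
        (s (m) x_B) : B
      (s (g (w)) (s (m) x_B)) : B
    (s x_C (s (g (w)) (s (m) x_B))) : B
  (s (g (f (f x_A))) (s x_C (s (g (w)) (s (m) x_B)))) : B
(s (g (w)) (s (g (f (f x_A))) (s x_C (s (g (w)) (s (m) x_B))))) : B

well-sorted; sort = B


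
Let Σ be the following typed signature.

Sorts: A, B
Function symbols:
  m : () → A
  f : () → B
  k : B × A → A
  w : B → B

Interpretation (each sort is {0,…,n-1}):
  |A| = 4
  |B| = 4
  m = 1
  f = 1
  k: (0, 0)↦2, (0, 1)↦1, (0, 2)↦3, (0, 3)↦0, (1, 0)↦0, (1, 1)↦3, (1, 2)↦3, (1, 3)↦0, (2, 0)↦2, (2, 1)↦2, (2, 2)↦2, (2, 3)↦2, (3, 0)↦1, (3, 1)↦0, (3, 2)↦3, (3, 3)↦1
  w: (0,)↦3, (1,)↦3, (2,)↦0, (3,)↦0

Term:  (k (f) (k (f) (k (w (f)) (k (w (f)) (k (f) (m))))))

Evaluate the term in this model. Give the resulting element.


  f = 1
  f = 1
  f = 1
  (w (f)) = w(1,) = 3
  f = 1
  (w (f)) = w(1,) = 3
  f = 1
  m = 1
  (k (f) (m)) = k(1, 1) = 3
  (k (w (f)) (k (f) (m))) = k(3, 3) = 1
  (k (w (f)) (k (w (f)) (k (f) (m)))) = k(3, 1) = 0
  (k (f) (k (w (f)) (k (w (f)) (k (f) (m))))) = k(1, 0) = 0
  (k (f) (k (f) (k (w (f)) (k (w (f)) (k (f) (m)))))) = k(1, 0) = 0

value = 0


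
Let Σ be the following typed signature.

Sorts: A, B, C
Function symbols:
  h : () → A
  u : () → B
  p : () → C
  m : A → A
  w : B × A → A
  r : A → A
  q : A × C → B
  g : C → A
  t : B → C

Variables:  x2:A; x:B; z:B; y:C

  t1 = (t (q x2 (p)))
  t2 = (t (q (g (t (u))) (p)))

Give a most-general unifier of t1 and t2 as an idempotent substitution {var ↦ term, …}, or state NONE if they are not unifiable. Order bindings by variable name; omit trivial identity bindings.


{x2 ↦ (g (t (u)))}


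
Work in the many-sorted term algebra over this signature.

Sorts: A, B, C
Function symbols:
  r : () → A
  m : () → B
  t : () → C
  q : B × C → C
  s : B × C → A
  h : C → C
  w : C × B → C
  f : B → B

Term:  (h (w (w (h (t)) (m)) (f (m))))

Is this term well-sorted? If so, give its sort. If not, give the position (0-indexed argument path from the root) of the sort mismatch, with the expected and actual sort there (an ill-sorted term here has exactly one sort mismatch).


well-sorted; sort = C

        (t) : C
      (h (t)) : C
      (m) : B
    (w (h (t)) (m)) : C
      (m) : B
    (f (m)) : B
  (w (w (h (t)) (m)) (f (m))) : C
(h (w (w (h (t)) (m)) (f (m)))) : C


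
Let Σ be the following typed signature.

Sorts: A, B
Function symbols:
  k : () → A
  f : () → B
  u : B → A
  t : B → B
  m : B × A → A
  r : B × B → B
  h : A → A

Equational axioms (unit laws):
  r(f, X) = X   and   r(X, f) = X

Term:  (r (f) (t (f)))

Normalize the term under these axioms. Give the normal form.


normal form = (t (f))

1. (r (f) (t (f)))  →  (t (f))


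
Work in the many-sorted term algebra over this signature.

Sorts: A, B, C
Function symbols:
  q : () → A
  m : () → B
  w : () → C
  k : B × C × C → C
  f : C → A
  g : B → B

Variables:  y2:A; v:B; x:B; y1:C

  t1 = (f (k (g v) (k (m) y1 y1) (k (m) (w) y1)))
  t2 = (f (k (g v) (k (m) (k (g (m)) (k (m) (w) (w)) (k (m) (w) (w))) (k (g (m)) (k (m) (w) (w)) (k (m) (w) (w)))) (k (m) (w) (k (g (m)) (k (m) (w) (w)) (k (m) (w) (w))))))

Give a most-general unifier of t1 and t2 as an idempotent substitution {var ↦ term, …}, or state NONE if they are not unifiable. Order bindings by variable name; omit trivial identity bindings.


{y1 ↦ (k (g (m)) (k (m) (w) (w)) (k (m) (w) (w)))}


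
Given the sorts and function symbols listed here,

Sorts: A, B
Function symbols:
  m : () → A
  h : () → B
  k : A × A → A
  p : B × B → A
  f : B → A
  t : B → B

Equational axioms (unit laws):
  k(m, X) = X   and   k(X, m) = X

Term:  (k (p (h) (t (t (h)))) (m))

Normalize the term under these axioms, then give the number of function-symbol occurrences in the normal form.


size = 5

1. (k (p (h) (t (t (h)))) (m))  →  (p (h) (t (t (h))))
normal form: (p (h) (t (t (h))))


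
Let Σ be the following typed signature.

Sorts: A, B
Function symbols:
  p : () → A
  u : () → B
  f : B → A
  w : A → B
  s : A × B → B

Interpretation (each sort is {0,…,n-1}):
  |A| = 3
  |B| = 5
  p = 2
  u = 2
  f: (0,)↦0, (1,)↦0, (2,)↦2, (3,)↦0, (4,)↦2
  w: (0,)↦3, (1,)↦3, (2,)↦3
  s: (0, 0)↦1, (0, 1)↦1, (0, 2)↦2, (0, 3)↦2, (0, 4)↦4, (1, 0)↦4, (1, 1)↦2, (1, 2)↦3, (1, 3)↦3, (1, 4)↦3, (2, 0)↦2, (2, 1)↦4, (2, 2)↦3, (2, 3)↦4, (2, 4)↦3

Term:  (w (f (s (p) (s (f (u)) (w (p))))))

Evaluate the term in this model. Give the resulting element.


value = 3

  p = 2
  u = 2
  (f (u)) = f(2,) = 2
  p = 2
  (w (p)) = w(2,) = 3
  (s (f (u)) (w (p))) = s(2, 3) = 4
  (s (p) (s (f (u)) (w (p)))) = s(2, 4) = 3
  (f (s (p) (s (f (u)) (w (p))))) = f(3,) = 0
  (w (f (s (p) (s (f (u)) (w (p)))))) = w(0,) = 3


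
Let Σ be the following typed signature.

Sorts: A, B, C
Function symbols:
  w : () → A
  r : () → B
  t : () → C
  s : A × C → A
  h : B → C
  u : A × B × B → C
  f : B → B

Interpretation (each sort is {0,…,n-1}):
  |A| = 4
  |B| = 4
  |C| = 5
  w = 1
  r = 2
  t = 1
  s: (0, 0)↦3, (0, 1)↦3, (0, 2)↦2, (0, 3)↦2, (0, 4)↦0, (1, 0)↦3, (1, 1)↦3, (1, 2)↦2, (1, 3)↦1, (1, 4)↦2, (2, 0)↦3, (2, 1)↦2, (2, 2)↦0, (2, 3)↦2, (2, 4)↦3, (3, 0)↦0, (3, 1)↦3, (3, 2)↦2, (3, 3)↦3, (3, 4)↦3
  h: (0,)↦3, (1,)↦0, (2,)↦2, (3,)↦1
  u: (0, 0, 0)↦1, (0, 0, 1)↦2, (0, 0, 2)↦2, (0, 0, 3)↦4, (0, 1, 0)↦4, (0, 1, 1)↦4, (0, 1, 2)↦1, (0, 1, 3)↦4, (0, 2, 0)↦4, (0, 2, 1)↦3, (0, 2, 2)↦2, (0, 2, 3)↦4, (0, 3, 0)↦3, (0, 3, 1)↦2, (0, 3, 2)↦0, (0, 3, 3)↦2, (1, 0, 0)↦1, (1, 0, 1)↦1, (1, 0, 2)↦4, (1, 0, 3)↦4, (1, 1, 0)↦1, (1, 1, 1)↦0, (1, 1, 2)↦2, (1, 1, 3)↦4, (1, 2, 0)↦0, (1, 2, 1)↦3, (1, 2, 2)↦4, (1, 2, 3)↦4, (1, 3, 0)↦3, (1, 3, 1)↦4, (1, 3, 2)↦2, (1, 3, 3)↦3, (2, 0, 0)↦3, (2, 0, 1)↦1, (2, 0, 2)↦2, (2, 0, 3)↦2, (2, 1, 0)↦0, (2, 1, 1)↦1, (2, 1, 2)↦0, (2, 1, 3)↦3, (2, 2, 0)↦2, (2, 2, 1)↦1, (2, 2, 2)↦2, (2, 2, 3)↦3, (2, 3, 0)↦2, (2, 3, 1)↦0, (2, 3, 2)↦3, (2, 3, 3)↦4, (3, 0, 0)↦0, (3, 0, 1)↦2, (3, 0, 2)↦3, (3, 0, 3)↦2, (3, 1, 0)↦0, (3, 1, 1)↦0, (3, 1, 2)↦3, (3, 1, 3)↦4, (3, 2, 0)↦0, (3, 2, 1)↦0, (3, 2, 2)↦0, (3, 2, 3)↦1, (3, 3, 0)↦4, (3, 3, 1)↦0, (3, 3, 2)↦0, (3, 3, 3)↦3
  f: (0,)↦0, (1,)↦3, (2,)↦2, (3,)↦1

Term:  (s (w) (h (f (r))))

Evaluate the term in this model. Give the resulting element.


  w = 1
  r = 2
  (f (r)) = f(2,) = 2
  (h (f (r))) = h(2,) = 2
  (s (w) (h (f (r)))) = s(1, 2) = 2

value = 2


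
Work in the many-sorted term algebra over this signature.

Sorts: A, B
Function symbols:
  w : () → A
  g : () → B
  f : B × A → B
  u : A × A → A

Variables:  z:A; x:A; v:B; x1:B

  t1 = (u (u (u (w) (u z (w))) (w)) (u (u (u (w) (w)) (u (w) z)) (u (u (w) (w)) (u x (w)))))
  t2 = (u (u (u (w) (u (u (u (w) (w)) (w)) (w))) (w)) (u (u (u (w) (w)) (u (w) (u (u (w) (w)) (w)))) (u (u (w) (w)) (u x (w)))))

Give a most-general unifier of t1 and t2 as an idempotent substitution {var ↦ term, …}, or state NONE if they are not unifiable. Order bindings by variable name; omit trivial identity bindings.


{z ↦ (u (u (w) (w)) (w))}


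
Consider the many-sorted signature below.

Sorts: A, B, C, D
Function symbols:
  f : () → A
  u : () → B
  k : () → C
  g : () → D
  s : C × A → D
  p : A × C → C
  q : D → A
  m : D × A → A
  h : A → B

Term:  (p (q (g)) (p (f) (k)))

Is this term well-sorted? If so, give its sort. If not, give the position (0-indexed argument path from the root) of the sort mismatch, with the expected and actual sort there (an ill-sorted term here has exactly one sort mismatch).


well-sorted; sort = C

    (g) : D
  (q (g)) : A
    (f) : A
    (k) : C
  (p (f) (k)) : C
(p (q (g)) (p (f) (k))) : C


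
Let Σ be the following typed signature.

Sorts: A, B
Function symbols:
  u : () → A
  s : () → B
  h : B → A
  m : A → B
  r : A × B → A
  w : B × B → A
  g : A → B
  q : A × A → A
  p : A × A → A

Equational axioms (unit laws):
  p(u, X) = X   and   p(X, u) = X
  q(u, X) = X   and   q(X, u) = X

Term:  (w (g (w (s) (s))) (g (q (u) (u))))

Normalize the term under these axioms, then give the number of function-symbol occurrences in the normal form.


1. (w (g (w (s) (s))) (g (q (u) (u))))  →  (w (g (w (s) (s))) (g (u)))
normal form: (w (g (w (s) (s))) (g (u)))

size = 7


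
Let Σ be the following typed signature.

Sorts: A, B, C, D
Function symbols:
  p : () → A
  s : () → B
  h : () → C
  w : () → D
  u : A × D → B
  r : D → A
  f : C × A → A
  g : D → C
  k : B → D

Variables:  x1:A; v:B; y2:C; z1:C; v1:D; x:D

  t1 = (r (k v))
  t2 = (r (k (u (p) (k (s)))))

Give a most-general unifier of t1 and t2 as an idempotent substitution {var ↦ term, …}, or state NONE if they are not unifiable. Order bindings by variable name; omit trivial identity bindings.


{v ↦ (u (p) (k (s)))}


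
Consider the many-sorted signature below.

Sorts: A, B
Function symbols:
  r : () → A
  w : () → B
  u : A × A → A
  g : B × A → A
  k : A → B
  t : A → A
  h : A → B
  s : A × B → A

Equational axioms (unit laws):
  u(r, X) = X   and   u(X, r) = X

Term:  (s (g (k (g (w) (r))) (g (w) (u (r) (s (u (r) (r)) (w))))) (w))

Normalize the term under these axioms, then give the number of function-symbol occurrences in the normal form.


size = 12

1. (s (g (k (g (w) (r))) (g (w) (u (r) (s (u (r) (r)) (w))))) (w))  →  (s (g (k (g (w) (r))) (g (w) (s (u (r) (r)) (w)))) (w))
2. (s (g (k (g (w) (r))) (g (w) (s (u (r) (r)) (w)))) (w))  →  (s (g (k (g (w) (r))) (g (w) (s (r) (w)))) (w))
normal form: (s (g (k (g (w) (r))) (g (w) (s (r) (w)))) (w))


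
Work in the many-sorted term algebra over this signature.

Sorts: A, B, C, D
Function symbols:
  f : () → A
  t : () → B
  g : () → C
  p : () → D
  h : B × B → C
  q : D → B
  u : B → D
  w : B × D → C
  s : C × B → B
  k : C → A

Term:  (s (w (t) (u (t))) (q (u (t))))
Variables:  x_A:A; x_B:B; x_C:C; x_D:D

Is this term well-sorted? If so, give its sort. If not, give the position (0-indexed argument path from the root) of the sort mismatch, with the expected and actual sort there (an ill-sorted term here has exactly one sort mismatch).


    (t) : B
      (t) : B
    (u (t)) : D
  (w (t) (u (t))) : C
      (t) : B
    (u (t)) : D
  (q (u (t))) : B
(s (w (t) (u (t))) (q (u (t)))) : B

well-sorted; sort = B


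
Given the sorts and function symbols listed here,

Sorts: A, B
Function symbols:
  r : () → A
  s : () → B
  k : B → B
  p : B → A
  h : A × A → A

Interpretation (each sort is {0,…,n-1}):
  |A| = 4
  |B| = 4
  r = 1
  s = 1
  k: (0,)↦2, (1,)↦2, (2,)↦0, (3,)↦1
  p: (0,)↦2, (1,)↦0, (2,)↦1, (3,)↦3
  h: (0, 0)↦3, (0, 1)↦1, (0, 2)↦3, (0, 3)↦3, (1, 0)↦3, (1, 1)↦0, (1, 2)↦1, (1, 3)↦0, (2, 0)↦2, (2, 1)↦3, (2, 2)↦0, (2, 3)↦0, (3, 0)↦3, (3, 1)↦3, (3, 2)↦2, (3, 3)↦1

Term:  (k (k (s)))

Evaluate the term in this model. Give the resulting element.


  s = 1
  (k (s)) = k(1,) = 2
  (k (k (s))) = k(2,) = 0

value = 0


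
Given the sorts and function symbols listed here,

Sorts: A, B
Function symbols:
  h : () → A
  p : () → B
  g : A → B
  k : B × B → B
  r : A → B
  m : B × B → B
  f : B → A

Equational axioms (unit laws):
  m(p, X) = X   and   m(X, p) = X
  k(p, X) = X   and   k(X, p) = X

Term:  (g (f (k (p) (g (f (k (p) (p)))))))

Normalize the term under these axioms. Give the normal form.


normal form = (g (f (g (f (p)))))

1. (g (f (k (p) (g (f (k (p) (p)))))))  →  (g (f (g (f (k (p) (p))))))
2. (g (f (g (f (k (p) (p))))))  →  (g (f (g (f (p)))))


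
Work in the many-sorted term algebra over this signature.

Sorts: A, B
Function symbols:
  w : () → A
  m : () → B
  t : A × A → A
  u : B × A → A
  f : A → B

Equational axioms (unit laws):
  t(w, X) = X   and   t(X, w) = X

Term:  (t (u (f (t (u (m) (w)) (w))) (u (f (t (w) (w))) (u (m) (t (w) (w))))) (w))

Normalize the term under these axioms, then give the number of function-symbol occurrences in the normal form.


size = 11

1. (t (u (f (t (u (m) (w)) (w))) (u (f (t (w) (w))) (u (m) (t (w) (w))))) (w))  →  (u (f (t (u (m) (w)) (w))) (u (f (t (w) (w))) (u (m) (t (w) (w)))))
2. (u (f (t (u (m) (w)) (w))) (u (f (t (w) (w))) (u (m) (t (w) (w)))))  →  (u (f (u (m) (w))) (u (f (t (w) (w))) (u (m) (t (w) (w)))))
3. (u (f (u (m) (w))) (u (f (t (w) (w))) (u (m) (t (w) (w)))))  →  (u (f (u (m) (w))) (u (f (w)) (u (m) (t (w) (w)))))
4. (u (f (u (m) (w))) (u (f (w)) (u (m) (t (w) (w)))))  →  (u (f (u (m) (w))) (u (f (w)) (u (m) (w))))
normal form: (u (f (u (m) (w))) (u (f (w)) (u (m) (w))))


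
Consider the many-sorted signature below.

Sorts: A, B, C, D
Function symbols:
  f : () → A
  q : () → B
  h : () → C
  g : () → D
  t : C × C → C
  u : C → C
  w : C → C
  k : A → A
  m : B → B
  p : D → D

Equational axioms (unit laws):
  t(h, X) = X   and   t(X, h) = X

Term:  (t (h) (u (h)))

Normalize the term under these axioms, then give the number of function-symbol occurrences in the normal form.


1. (t (h) (u (h)))  →  (u (h))
normal form: (u (h))

size = 2


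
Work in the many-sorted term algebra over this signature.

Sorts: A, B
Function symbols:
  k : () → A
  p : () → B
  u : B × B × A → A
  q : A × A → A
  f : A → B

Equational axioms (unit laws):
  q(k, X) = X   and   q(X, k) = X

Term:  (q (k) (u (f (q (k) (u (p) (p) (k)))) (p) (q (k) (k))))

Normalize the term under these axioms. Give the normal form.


1. (q (k) (u (f (q (k) (u (p) (p) (k)))) (p) (q (k) (k))))  →  (u (f (q (k) (u (p) (p) (k)))) (p) (q (k) (k)))
2. (u (f (q (k) (u (p) (p) (k)))) (p) (q (k) (k)))  →  (u (f (u (p) (p) (k))) (p) (q (k) (k)))
3. (u (f (u (p) (p) (k))) (p) (q (k) (k)))  →  (u (f (u (p) (p) (k))) (p) (k))

normal form = (u (f (u (p) (p) (k))) (p) (k))


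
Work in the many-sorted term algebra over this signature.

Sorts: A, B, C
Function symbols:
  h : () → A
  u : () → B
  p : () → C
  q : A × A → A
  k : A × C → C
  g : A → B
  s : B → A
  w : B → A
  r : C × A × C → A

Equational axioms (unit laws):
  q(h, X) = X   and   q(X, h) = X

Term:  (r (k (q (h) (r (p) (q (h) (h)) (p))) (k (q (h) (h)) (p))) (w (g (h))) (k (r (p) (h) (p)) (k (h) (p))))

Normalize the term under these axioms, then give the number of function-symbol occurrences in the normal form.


1. (r (k (q (h) (r (p) (q (h) (h)) (p))) (k (q (h) (h)) (p))) (w (g (h))) (k (r (p) (h) (p)) (k (h) (p))))  →  (r (k (r (p) (q (h) (h)) (p)) (k (q (h) (h)) (p))) (w (g (h))) (k (r (p) (h) (p)) (k (h) (p))))
2. (r (k (r (p) (q (h) (h)) (p)) (k (q (h) (h)) (p))) (w (g (h))) (k (r (p) (h) (p)) (k (h) (p))))  →  (r (k (r (p) (h) (p)) (k (q (h) (h)) (p))) (w (g (h))) (k (r (p) (h) (p)) (k (h) (p))))
3. (r (k (r (p) (h) (p)) (k (q (h) (h)) (p))) (w (g (h))) (k (r (p) (h) (p)) (k (h) (p))))  →  (r (k (r (p) (h) (p)) (k (h) (p))) (w (g (h))) (k (r (p) (h) (p)) (k (h) (p))))
normal form: (r (k (r (p) (h) (p)) (k (h) (p))) (w (g (h))) (k (r (p) (h) (p)) (k (h) (p))))

size = 20


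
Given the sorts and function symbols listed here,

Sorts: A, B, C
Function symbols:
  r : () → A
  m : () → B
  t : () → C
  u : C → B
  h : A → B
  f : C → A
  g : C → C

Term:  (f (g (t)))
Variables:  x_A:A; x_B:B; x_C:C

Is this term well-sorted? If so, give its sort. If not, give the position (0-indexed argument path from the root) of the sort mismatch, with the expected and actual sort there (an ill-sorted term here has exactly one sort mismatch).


    (t) : C
  (g (t)) : C
(f (g (t))) : A

well-sorted; sort = A


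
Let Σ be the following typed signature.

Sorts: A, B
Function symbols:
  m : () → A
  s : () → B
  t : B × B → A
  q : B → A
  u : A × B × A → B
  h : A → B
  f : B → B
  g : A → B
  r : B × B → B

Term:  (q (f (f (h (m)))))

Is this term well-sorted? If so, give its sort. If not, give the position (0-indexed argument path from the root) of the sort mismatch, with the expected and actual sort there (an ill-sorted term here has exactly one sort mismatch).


well-sorted; sort = A

        (m) : A
      (h (m)) : B
    (f (h (m))) : B
  (f (f (h (m)))) : B
(q (f (f (h (m))))) : A
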